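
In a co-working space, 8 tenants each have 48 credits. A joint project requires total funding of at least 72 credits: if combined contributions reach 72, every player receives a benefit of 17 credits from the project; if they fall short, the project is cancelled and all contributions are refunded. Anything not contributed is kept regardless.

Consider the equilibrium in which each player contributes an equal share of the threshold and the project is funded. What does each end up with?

Equal share of the threshold: 72/8 = 9.
At this profile no one gains by cutting their contribution: any cut drops the total below 72, the project is cancelled, contributions are refunded, and the deviator ends with 48, which is less than 48 − 9 + 17 = 56. Contributing more than 9 just wastes the excess. So contributing exactly 9 is a best response.
Each player's payoff: 48 − 9 + 17 = 56.

56 credits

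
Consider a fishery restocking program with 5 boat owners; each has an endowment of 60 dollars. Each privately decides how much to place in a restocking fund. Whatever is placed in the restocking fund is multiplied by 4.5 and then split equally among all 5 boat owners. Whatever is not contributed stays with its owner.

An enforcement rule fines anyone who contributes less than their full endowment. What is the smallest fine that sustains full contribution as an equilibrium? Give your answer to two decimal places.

Given the others contribute fully, the best deviation is to contribute 0 (any partial contribution still incurs the fine and gives up units whose private return 0.9000 is below 1).
Deviating from 60 to 0 saves 60 dollars but forfeits the deviator's share of the drop in the restocking fund: 4.5/5 × 60 = 54.00.
So the deviation gain is 60 − 54.00 = 6.00, and the fine must be at least 6.00 dollars to wipe it out.

6.00 dollars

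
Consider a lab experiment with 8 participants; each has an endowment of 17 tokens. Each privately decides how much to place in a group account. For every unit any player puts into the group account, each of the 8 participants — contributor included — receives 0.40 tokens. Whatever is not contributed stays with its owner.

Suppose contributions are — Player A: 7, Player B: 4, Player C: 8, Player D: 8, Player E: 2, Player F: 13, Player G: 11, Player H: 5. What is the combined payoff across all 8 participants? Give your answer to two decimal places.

Total contributed: 7 + 4 + 8 + 8 + 2 + 13 + 11 + 5 = 58; total kept: 8 × 17 − 58 = 78.
The group account pays out 0.40 × 8 × 58 = 185.60 in aggregate.
Group total = 78 + 185.60 = 263.60.

263.60 tokens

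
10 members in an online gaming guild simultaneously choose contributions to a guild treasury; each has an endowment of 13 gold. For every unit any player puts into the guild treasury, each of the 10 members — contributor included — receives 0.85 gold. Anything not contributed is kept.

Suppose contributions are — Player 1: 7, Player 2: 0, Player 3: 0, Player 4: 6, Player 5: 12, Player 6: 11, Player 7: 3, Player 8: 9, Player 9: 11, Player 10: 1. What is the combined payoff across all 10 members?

Total contributed: 7 + 0 + 0 + 6 + 12 + 11 + 3 + 9 + 11 + 1 = 60; total kept: 10 × 13 − 60 = 70.
The guild treasury pays out 0.85 × 10 × 60 = 510.00 in aggregate.
Group total = 70 + 510.00 = 580.00.

580.00 gold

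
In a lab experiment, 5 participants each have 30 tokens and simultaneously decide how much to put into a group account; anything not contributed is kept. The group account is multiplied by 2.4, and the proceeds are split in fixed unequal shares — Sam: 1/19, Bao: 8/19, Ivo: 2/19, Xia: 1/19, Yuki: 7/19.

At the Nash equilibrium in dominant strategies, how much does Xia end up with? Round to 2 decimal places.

33.79 tokens

Player j's private return per contributed unit is 2.4 × (j's share). Contributing is weakly dominant for j when that share is at least 1/2.4 = 0.4167, and contributing 0 is dominant otherwise.
The only share above 0.4167 is Bao's 8/19, contributing 30; the remaining 4 contribute 0. Total contributed: 30.
Xia keeps 30 and receives 2.4 × 30 × 1/19 = 3.79 from the group account, for a payoff of 33.79.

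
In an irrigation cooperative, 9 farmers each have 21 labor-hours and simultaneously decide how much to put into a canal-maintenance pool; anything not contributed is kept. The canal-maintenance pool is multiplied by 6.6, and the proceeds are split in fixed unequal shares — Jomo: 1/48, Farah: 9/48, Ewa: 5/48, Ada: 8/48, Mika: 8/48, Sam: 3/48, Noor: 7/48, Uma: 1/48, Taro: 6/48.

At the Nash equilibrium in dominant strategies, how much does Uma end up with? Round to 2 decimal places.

29.66 labor-hours

A player with share s gets back 6.6·s per unit contributed, so full contribution is dominant for anyone with s > 1/6.6 = 0.1515 and zero contribution is dominant for anyone below.
The shares above 0.1515 belong to Farah, Ada and Mika, contributing 21 each; the remaining 6 contribute 0. Total contributed: 63.
Uma keeps 21 and receives 6.6 × 63 × 1/48 = 8.66 from the canal-maintenance pool, for a payoff of 29.66.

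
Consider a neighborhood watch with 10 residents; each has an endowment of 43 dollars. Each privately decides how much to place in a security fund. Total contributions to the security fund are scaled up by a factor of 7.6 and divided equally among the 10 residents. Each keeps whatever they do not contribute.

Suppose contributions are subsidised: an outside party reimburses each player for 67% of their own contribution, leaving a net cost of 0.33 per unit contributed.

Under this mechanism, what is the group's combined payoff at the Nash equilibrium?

With the mechanism, a contributed unit returns (7.6/10) / 0.33 = 2.3030 per unit of net cost to the contributor — now above 1 — so contributing fully is weakly dominant for every player.
At the Nash equilibrium everyone contributes 43. Group total payoff = 10 × (43 × 0.67 + 7.6 × 43) = 3556.10.

3556.10 dollars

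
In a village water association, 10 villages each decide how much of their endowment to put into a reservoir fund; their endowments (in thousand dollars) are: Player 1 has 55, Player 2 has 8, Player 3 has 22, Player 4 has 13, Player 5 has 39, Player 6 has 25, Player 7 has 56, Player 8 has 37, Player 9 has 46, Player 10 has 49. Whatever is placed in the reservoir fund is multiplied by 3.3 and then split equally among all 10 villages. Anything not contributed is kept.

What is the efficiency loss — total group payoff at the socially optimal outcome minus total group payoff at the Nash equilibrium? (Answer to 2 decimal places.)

805.00 thousand dollars

The private return per contributed unit is 3.3/10 = 0.3300 < 1 for every player regardless of endowment, so the Nash equilibrium is zero contribution and the group total is Σ E_j = 55 + 8 + 22 + 13 + 39 + 25 + 56 + 37 + 46 + 49 = 350.
Each contributed unit returns 3.300 to the group, so the social optimum is full contribution by everyone: group total = 3.300 × 350 = 1155.00.
Efficiency loss = (3.300 − 1) × 350 = 805.00.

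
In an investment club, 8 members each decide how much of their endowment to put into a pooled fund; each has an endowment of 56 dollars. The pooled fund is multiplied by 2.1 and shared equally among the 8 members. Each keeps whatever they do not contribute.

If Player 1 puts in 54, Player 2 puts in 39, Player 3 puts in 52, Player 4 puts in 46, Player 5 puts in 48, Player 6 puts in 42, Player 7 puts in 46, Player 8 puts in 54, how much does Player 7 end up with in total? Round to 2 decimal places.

Total contributed: 54 + 39 + 52 + 46 + 48 + 42 + 46 + 54 = 381.
Each receives 2.1 × 381 / 8 = 100.01 from the pooled fund.
Player 7 keeps 56 − 46 = 10, so Player 7's payoff is 10 + 100.01 = 110.01.

110.01 dollars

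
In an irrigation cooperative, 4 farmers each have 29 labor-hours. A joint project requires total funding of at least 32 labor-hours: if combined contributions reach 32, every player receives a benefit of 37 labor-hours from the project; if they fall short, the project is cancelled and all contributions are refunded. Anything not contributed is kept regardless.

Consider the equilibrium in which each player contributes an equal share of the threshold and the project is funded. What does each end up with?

Equal share of the threshold: 32/4 = 8.
At this profile no one gains by cutting their contribution: any cut drops the total below 32, the project is cancelled, contributions are refunded, and the deviator ends with 29, which is less than 29 − 8 + 37 = 58. Contributing more than 8 just wastes the excess. So contributing exactly 8 is a best response.
Each player's payoff: 29 − 8 + 37 = 58.

58 labor-hours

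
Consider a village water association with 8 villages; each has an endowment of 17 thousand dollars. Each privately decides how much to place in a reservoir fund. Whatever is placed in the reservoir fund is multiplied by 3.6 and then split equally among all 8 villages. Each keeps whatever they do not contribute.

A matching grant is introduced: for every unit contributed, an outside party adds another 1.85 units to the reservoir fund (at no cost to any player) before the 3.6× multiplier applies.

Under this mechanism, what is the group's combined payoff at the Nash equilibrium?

The effective private return per unit is now 3.6 × 2.85 / 8 = 1.2825 > 1, so every player's dominant strategy flips to full contribution.
At the Nash equilibrium everyone contributes 17. Group total payoff = 3.6 × 2.85 × 136 = 1395.36.

1395.36 thousand dollars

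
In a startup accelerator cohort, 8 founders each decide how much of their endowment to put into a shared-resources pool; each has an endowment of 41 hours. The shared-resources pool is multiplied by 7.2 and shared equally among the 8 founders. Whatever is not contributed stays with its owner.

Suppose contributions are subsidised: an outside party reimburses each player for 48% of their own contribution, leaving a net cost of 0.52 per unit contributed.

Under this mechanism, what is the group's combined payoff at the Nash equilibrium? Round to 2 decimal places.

Under the mechanism each unit contributed yields (7.2/8) / 0.52 = 1.7308 back to its contributor per unit of net cost, which exceeds 1, making full contribution the dominant choice for everyone.
So the Nash equilibrium is full contribution by all 8; the group earns 8 × (41 × 0.48 + 7.2 × 41) = 2519.04.

2519.04 hours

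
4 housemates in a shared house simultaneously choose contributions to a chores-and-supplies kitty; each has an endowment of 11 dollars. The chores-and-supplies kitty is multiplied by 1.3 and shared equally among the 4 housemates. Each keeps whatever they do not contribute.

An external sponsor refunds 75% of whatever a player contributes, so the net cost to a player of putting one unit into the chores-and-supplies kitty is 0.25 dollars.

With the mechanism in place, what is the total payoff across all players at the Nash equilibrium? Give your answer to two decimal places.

90.20 dollars

With the mechanism, a contributed unit returns (1.3/4) / 0.25 = 1.3000 per unit of net cost to the contributor — now above 1 — so contributing fully is weakly dominant for every player.
At the Nash equilibrium everyone contributes 11. Group total payoff = 4 × (11 × 0.75 + 1.3 × 11) = 90.20.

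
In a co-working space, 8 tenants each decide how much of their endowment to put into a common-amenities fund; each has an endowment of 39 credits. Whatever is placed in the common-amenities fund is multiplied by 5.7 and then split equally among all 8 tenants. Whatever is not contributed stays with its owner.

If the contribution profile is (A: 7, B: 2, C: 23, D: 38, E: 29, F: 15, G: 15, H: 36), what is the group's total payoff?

1087.50 credits

Total contributed: 7 + 2 + 23 + 38 + 29 + 15 + 15 + 36 = 165; total kept: 8 × 39 − 165 = 147.
The common-amenities fund pays out 5.7 × 165 = 940.50 in aggregate.
Group total = 147 + 940.50 = 1087.50.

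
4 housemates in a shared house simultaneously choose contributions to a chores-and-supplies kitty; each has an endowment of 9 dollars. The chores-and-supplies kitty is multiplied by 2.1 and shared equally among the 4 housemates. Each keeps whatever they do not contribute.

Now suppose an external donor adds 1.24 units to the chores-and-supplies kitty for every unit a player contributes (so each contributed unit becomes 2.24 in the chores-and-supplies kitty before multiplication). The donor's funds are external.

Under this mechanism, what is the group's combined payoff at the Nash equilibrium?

With the mechanism, a contributed unit returns 2.1 × 2.24 / 4 = 1.1760 per unit of net cost to the contributor — now above 1 — so contributing fully is weakly dominant for every player.
At the Nash equilibrium everyone contributes 9. Group total payoff = 2.1 × 2.24 × 36 = 169.34.

169.34 dollars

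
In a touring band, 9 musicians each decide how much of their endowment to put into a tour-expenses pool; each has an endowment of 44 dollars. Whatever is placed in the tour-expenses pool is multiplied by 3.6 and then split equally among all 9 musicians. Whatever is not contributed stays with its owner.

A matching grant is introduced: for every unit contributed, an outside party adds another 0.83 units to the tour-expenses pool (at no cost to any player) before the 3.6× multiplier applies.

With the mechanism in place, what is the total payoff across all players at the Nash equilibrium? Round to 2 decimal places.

The effective private return is 3.6 × 1.83 / 9 = 0.7320, which is still under 1, so the mechanism doesn't change anyone's dominant strategy: zero contribution.
At the Nash equilibrium no one contributes; group total payoff = 9 × 44 = 396.

396.00 dollars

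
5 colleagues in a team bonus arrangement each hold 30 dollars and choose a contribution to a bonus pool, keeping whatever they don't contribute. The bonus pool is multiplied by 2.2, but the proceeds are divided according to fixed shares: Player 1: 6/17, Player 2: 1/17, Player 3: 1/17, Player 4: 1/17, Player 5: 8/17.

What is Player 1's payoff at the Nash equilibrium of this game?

53.29 dollars

Each unit j contributes comes back to j as 2.2 × (j's share), so j prefers to contribute only if that share exceeds 1/2.2 = 0.4545; otherwise keeping the unit dominates.
Only Player 5 (8/17) clears that bar, contributing 30; the remaining 4 contribute 0. Total contributed: 30.
Player 1 keeps 30 and receives 2.2 × 30 × 6/17 = 23.29 from the bonus pool, for a payoff of 53.29.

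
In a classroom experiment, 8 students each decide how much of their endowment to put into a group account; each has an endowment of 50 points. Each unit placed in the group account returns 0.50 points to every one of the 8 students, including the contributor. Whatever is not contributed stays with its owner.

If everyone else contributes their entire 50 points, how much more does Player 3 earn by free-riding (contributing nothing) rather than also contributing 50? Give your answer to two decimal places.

25.00 points

Switching from a contribution of 50 to 0 lets Player 3 keep an extra 50 points, but lowers the group account by 50, which costs Player 3 their own share of that drop: 0.50 × 50 = 25.00.
Net gain = 50 − 25.00 = 25.00. The private return per contributed unit (0.50) is below 1, so free-riding is indeed the best response regardless of what the others do.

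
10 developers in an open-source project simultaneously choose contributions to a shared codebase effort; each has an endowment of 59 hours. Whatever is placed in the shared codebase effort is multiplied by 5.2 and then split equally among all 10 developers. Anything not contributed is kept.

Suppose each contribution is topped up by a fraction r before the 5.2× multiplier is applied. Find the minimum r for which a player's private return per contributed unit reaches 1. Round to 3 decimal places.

0.923

With matching at rate r, one contributed unit becomes (1 + r) in the shared codebase effort and returns 5.2 × (1 + r) / 10 to the contributor.
Setting this equal to 1: 1 + r = 10/5.2 = 1.9231.
So the minimum matching rate is r = 1.9231 − 1 = 0.923.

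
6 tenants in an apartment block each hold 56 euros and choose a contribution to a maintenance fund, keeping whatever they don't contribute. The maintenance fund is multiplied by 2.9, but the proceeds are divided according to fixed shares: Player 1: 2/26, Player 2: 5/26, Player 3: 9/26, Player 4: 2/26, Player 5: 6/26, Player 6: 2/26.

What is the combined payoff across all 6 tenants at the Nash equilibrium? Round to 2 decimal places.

442.40 euros

A player with share s gets back 2.9·s per unit contributed, so full contribution is dominant for anyone with s > 1/2.9 = 0.3448 and zero contribution is dominant for anyone below.
Player 3 alone (share 9/26) is above the threshold, contributing 56; the remaining 5 contribute 0. Total contributed: 56.
The maintenance fund pays out 2.9 × 56 = 162.40 in total (split across the unequal shares, but the aggregate is all that matters for the group sum).
The 5 free-riders keep 56 each, adding 280. Group total = 280 + 162.40 = 442.40.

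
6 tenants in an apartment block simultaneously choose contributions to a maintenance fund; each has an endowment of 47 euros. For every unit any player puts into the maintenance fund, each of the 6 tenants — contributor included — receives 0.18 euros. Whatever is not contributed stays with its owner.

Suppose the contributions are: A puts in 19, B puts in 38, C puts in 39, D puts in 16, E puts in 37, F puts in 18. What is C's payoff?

Total contributed: 19 + 38 + 39 + 16 + 37 + 18 = 167.
Each receives 0.18 × 167 = 30.06 from the maintenance fund.
C keeps 47 − 39 = 8, so C's payoff is 8 + 30.06 = 38.06.

38.06 euros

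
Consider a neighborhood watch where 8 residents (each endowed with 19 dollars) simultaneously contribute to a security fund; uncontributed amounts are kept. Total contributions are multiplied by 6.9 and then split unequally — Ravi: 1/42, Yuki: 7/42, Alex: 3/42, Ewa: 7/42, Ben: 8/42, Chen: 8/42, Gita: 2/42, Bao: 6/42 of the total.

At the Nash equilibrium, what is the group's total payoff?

600.40 dollars

Player j's private return per contributed unit is 6.9 × (j's share). Contributing is weakly dominant for j when that share is at least 1/6.9 = 0.1449, and contributing 0 is dominant otherwise.
Yuki, Ewa, Ben and Chen are above the threshold, contributing 19 each; the remaining 4 contribute 0. Total contributed: 76.
The security fund pays out 6.9 × 76 = 524.40 in total (split across the unequal shares, but the aggregate is all that matters for the group sum).
The 4 free-riders keep 19 each, adding 76. Group total = 76 + 524.40 = 600.40.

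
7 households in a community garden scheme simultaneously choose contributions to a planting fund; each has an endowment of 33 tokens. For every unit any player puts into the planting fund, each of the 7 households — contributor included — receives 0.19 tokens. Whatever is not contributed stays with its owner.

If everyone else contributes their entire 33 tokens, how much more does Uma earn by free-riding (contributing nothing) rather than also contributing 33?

Switching from a contribution of 33 to 0 lets Uma keep an extra 33 tokens, but lowers the planting fund by 33, which costs Uma their own share of that drop: 0.19 × 33 = 6.27.
Net gain = 33 − 6.27 = 26.73. The private return per contributed unit (0.19) is below 1, so free-riding is indeed the best response regardless of what the others do.

26.73 tokens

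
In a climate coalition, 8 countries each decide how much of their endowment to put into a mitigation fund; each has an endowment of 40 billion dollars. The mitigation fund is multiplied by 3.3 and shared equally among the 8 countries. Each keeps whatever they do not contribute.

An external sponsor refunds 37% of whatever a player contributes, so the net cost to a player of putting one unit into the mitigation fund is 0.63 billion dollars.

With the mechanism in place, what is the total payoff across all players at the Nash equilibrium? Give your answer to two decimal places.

320.00 billion dollars

The effective private return is (3.3/8) / 0.63 = 0.6548, which is still under 1, so the mechanism doesn't change anyone's dominant strategy: zero contribution.
Everyone keeps their endowment and the group total is 8 × 40 = 320.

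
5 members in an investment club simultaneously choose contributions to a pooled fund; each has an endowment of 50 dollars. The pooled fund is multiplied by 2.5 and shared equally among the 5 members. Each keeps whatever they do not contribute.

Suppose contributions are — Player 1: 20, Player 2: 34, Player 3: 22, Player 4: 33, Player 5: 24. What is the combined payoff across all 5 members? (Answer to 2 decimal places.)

Total contributed: 20 + 34 + 22 + 33 + 24 = 133; total kept: 5 × 50 − 133 = 117.
The pooled fund pays out 2.5 × 133 = 332.50 in aggregate.
Group total = 117 + 332.50 = 449.50.

449.50 dollars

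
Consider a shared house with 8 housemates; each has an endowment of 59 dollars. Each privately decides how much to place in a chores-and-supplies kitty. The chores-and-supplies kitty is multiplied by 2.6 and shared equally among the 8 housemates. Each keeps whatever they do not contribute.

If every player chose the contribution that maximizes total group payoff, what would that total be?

1227.20 dollars

Each contributed unit returns 2.600 to the group as a whole (0.3250 to each of 8 players), which exceeds 1, so the social optimum is full contribution: group total = 2.600 × 472 = 1227.20.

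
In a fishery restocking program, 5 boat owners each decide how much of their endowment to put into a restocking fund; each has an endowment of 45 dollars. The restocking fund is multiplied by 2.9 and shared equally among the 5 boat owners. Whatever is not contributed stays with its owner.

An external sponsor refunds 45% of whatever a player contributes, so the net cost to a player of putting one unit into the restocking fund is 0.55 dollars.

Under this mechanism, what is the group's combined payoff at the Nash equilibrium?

With the mechanism, a contributed unit returns (2.9/5) / 0.55 = 1.0545 per unit of net cost to the contributor — now above 1 — so contributing fully is weakly dominant for every player.
So the Nash equilibrium is full contribution by all 5; the group earns 5 × (45 × 0.45 + 2.9 × 45) = 753.75.

753.75 dollars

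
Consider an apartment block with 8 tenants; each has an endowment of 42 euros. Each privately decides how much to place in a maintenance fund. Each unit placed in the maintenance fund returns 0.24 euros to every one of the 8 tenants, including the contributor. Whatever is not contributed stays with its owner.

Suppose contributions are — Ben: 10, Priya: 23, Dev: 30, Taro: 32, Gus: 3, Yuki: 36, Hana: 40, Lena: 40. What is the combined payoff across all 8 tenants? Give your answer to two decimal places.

Total contributed: 10 + 23 + 30 + 32 + 3 + 36 + 40 + 40 = 214; total kept: 8 × 42 − 214 = 122.
The maintenance fund pays out 0.24 × 8 × 214 = 410.88 in aggregate.
Group total = 122 + 410.88 = 532.88.

532.88 euros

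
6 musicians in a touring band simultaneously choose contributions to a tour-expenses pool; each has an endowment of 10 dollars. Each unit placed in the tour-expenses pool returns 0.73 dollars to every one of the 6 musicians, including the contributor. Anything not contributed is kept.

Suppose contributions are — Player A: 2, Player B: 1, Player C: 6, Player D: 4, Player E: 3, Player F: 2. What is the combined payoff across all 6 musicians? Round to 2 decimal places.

Total contributed: 2 + 1 + 6 + 4 + 3 + 2 = 18; total kept: 6 × 10 − 18 = 42.
The tour-expenses pool pays out 0.73 × 6 × 18 = 78.84 in aggregate.
Group total = 42 + 78.84 = 120.84.

120.84 dollars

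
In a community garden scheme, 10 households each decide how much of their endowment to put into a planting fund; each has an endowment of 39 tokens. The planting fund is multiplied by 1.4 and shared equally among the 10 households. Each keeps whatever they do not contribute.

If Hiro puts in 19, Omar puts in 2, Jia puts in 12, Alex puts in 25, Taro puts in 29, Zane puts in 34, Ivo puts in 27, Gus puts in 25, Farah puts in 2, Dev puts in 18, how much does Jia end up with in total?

Total contributed: 19 + 2 + 12 + 25 + 29 + 34 + 27 + 25 + 2 + 18 = 193.
Each receives 1.4 × 193 / 10 = 27.02 from the planting fund.
Jia keeps 39 − 12 = 27, so Jia's payoff is 27 + 27.02 = 54.02.

54.02 tokens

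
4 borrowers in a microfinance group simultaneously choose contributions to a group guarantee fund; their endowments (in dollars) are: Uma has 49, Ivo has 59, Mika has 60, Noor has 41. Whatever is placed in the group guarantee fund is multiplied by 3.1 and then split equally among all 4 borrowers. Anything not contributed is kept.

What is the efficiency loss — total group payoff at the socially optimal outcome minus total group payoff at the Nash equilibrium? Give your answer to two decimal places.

The private return per contributed unit is 3.1/4 = 0.7750 < 1 for every player regardless of endowment, so the Nash equilibrium is zero contribution and the group total is Σ E_j = 49 + 59 + 60 + 41 = 209.
Each contributed unit returns 3.100 to the group, so the social optimum is full contribution by everyone: group total = 3.100 × 209 = 647.90.
Efficiency loss = (3.100 − 1) × 209 = 438.90.

438.90 dollars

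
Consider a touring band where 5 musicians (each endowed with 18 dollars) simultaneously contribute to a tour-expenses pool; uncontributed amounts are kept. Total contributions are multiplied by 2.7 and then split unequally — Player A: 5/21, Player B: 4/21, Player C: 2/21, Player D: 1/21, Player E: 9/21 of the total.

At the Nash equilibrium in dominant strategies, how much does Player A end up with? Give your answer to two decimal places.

29.57 dollars

Each unit j contributes comes back to j as 2.7 × (j's share), so j prefers to contribute only if that share exceeds 1/2.7 = 0.3704; otherwise keeping the unit dominates.
Player E alone (share 9/21) is above the threshold, contributing 18; the remaining 4 contribute 0. Total contributed: 18.
Player A keeps 18 and receives 2.7 × 18 × 5/21 = 11.57 from the tour-expenses pool, for a payoff of 29.57.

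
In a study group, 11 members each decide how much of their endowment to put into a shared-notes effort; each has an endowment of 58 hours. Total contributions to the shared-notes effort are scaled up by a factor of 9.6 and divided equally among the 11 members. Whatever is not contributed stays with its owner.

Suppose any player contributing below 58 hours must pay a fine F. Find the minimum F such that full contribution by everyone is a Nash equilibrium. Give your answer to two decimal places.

Given the others contribute fully, the best deviation is to contribute 0 (any partial contribution still incurs the fine and gives up units whose private return 0.8727 is below 1).
Deviating from 58 to 0 saves 58 hours but forfeits the deviator's share of the drop in the shared-notes effort: 9.6/11 × 58 = 50.62.
So the deviation gain is 58 − 50.62 = 7.38, and the fine must be at least 7.38 hours to wipe it out.

7.38 hours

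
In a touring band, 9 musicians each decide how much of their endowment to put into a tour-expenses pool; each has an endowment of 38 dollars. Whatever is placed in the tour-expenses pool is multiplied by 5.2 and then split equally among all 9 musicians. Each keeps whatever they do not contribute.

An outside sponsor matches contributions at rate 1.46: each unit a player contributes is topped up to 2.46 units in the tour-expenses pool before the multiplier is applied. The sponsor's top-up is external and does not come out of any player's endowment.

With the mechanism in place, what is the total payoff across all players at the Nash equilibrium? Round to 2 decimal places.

With the mechanism, a contributed unit returns 5.2 × 2.46 / 9 = 1.4213 per unit of net cost to the contributor — now above 1 — so contributing fully is weakly dominant for every player.
At the Nash equilibrium everyone contributes 38. Group total payoff = 5.2 × 2.46 × 342 = 4374.86.

4374.86 dollars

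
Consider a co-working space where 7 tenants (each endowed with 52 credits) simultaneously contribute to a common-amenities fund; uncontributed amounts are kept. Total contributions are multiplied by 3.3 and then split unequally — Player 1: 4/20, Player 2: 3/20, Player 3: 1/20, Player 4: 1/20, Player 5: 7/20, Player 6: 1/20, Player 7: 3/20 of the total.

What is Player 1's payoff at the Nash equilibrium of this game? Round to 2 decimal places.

86.32 credits

Player j's private return per contributed unit is 3.3 × (j's share). Contributing is weakly dominant for j when that share is at least 1/3.3 = 0.3030, and contributing 0 is dominant otherwise.
The only share above 0.3030 is Player 5's 7/20, contributing 52; the remaining 6 contribute 0. Total contributed: 52.
Player 1 keeps 52 and receives 3.3 × 52 × 4/20 = 34.32 from the common-amenities fund, for a payoff of 86.32.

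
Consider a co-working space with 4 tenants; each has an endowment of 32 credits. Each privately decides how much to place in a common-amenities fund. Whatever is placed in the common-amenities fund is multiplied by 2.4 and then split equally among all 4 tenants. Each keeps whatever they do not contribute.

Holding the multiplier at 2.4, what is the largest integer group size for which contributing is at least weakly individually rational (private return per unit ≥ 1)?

Private return per unit is 2.4/(group size), which is ≥ 1 whenever the group size is ≤ 2.4.
The largest such integer is 2.

2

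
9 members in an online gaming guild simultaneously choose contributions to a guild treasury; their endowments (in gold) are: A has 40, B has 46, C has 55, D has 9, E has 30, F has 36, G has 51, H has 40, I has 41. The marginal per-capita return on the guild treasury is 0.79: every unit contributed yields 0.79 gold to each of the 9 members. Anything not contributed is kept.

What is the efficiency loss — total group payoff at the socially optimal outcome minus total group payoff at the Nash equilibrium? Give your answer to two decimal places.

2126.28 gold

The private return per contributed unit is 0.79 < 1 for everyone, so the Nash equilibrium is zero contribution and the group total is Σ E_j = 40 + 46 + 55 + 9 + 30 + 36 + 51 + 40 + 41 = 348.
Each contributed unit returns 7.110 to the group, so the social optimum is full contribution by everyone: group total = 7.110 × 348 = 2474.28.
Efficiency loss = (7.110 − 1) × 348 = 2126.28.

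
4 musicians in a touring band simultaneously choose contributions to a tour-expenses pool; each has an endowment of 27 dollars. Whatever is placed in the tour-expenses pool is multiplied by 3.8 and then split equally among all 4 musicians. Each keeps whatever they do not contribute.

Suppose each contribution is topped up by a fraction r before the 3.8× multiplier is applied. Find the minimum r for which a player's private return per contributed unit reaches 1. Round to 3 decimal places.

0.053

With matching at rate r, one contributed unit becomes (1 + r) in the tour-expenses pool and returns 3.8 × (1 + r) / 4 to the contributor.
Setting this equal to 1: 1 + r = 4/3.8 = 1.0526.
So the minimum matching rate is r = 1.0526 − 1 = 0.053.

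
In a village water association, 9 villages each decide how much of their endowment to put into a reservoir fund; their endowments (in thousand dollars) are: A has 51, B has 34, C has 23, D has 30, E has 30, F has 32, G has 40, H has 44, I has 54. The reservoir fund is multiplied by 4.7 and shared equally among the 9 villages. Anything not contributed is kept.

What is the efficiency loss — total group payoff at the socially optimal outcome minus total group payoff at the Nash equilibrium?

The private return per contributed unit is 4.7/9 = 0.5222 < 1 for every player regardless of endowment, so the Nash equilibrium is zero contribution and the group total is Σ E_j = 51 + 34 + 23 + 30 + 30 + 32 + 40 + 44 + 54 = 338.
Each contributed unit returns 4.700 to the group, so the social optimum is full contribution by everyone: group total = 4.700 × 338 = 1588.60.
Efficiency loss = (4.700 − 1) × 338 = 1250.60.

1250.60 thousand dollars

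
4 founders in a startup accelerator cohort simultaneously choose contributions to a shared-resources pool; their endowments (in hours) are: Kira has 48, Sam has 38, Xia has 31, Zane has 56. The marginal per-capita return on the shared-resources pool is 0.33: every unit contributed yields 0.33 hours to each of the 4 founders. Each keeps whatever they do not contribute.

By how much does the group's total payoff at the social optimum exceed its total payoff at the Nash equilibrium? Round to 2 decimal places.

55.36 hours

The private return per contributed unit is 0.33 < 1 for everyone, so the Nash equilibrium is zero contribution and the group total is Σ E_j = 48 + 38 + 31 + 56 = 173.
Each contributed unit returns 1.320 to the group, so the social optimum is full contribution by everyone: group total = 1.320 × 173 = 228.36.
Efficiency loss = (1.320 − 1) × 173 = 55.36.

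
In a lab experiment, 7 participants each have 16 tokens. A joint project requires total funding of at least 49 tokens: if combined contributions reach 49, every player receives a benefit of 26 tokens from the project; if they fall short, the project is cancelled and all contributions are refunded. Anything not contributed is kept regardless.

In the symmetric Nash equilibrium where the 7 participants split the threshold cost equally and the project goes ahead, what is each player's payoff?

35 tokens

Equal share of the threshold: 49/7 = 7.
At this profile no one gains by cutting their contribution: any cut drops the total below 49, the project is cancelled, contributions are refunded, and the deviator ends with 16, which is less than 16 − 7 + 26 = 35. Contributing more than 7 just wastes the excess. So contributing exactly 7 is a best response.
Each player's payoff: 16 − 7 + 26 = 35.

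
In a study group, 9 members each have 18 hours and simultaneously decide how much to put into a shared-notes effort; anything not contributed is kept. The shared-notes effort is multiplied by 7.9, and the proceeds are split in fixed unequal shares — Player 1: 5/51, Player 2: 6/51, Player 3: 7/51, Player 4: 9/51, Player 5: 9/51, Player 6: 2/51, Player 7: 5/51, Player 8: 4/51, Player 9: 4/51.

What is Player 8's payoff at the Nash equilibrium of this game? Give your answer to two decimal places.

Player j's private return per contributed unit is 7.9 × (j's share). Contributing is weakly dominant for j when that share is at least 1/7.9 = 0.1266, and contributing 0 is dominant otherwise.
Player 3, Player 4 and Player 5 are above the threshold, contributing 18 each; the remaining 6 contribute 0. Total contributed: 54.
Player 8 keeps 18 and receives 7.9 × 54 × 4/51 = 33.46 from the shared-notes effort, for a payoff of 51.46.

51.46 hours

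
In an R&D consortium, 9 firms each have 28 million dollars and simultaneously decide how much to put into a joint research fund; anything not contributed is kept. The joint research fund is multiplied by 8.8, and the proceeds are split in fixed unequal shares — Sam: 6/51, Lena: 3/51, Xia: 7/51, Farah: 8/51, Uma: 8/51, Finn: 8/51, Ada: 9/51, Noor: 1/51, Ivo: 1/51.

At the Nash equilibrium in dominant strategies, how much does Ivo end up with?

56.99 million dollars

A player with share s gets back 8.8·s per unit contributed, so full contribution is dominant for anyone with s > 1/8.8 = 0.1136 and zero contribution is dominant for anyone below.
The shares above 0.1136 belong to Sam, Xia, Farah, Uma, Finn and Ada, contributing 28 each; the remaining 3 contribute 0. Total contributed: 168.
Ivo keeps 28 and receives 8.8 × 168 × 1/51 = 28.99 from the joint research fund, for a payoff of 56.99.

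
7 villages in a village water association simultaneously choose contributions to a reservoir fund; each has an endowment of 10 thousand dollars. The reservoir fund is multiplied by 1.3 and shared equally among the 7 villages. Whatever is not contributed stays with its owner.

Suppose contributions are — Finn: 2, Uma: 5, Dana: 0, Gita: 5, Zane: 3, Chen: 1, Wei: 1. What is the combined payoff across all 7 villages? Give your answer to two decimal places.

Total contributed: 2 + 5 + 0 + 5 + 3 + 1 + 1 = 17; total kept: 7 × 10 − 17 = 53.
The reservoir fund pays out 1.3 × 17 = 22.10 in aggregate.
Group total = 53 + 22.10 = 75.10.

75.10 thousand dollars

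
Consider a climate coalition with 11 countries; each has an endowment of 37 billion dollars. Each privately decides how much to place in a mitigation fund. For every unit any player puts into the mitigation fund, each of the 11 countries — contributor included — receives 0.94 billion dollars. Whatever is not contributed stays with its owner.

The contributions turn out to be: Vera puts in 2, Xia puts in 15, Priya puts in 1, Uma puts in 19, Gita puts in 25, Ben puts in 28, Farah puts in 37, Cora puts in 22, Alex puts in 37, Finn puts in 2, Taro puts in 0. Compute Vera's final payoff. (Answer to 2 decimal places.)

211.72 billion dollars

Total contributed: 2 + 15 + 1 + 19 + 25 + 28 + 37 + 22 + 37 + 2 + 0 = 188.
Each receives 0.94 × 188 = 176.72 from the mitigation fund.
Vera keeps 37 − 2 = 35, so Vera's payoff is 35 + 176.72 = 211.72.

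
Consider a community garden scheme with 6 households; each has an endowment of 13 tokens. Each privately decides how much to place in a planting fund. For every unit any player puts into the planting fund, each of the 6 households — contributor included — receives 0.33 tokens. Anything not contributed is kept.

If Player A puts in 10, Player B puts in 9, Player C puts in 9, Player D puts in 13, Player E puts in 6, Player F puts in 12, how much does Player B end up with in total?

Total contributed: 10 + 9 + 9 + 13 + 6 + 12 = 59.
Each receives 0.33 × 59 = 19.47 from the planting fund.
Player B keeps 13 − 9 = 4, so Player B's payoff is 4 + 19.47 = 23.47.

23.47 tokens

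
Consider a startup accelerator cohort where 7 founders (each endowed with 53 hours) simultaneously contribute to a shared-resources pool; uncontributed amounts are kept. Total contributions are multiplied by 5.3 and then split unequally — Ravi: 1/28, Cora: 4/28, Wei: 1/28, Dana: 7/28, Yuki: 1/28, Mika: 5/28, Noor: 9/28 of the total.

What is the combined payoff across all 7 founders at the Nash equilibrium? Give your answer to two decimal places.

826.80 hours

A player with share s gets back 5.3·s per unit contributed, so full contribution is dominant for anyone with s > 1/5.3 = 0.1887 and zero contribution is dominant for anyone below.
The shares above 0.1887 belong to Dana and Noor, contributing 53 each; the remaining 5 contribute 0. Total contributed: 106.
The shared-resources pool pays out 5.3 × 106 = 561.80 in total (split across the unequal shares, but the aggregate is all that matters for the group sum).
The 5 free-riders keep 53 each, adding 265. Group total = 265 + 561.80 = 826.80.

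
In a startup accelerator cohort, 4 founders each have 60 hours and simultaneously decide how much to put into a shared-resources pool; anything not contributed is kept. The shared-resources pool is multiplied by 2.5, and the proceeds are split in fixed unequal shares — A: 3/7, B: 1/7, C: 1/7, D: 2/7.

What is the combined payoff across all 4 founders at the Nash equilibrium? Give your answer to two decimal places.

330.00 hours

A player with share s gets back 2.5·s per unit contributed, so full contribution is dominant for anyone with s > 1/2.5 = 0.4000 and zero contribution is dominant for anyone below.
Only A (3/7) clears that bar, contributing 60; the remaining 3 contribute 0. Total contributed: 60.
The shared-resources pool pays out 2.5 × 60 = 150.00 in total (split across the unequal shares, but the aggregate is all that matters for the group sum).
The 3 free-riders keep 60 each, adding 180. Group total = 180 + 150.00 = 330.00.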